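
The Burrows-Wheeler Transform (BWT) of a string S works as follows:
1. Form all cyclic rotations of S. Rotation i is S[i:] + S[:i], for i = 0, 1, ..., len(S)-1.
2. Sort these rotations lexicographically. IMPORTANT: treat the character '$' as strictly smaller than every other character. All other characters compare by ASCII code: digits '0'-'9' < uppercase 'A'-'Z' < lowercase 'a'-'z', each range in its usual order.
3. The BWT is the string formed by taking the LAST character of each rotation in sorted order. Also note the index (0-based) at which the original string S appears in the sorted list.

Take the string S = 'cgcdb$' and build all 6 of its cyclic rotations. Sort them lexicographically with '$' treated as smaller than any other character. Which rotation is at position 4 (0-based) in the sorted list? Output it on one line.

Answer: db$cgc

Derivation:
All 6 rotations (rotation i = S[i:]+S[:i]):
  rot[0] = cgcdb$
  rot[1] = gcdb$c
  rot[2] = cdb$cg
  rot[3] = db$cgc
  rot[4] = b$cgcd
  rot[5] = $cgcdb
Sorted (with $ < everything):
  sorted[0] = $cgcdb
  sorted[1] = b$cgcd
  sorted[2] = cdb$cg
  sorted[3] = cgcdb$
  sorted[4] = db$cgc
  sorted[5] = gcdb$c
sorted[4] = db$cgc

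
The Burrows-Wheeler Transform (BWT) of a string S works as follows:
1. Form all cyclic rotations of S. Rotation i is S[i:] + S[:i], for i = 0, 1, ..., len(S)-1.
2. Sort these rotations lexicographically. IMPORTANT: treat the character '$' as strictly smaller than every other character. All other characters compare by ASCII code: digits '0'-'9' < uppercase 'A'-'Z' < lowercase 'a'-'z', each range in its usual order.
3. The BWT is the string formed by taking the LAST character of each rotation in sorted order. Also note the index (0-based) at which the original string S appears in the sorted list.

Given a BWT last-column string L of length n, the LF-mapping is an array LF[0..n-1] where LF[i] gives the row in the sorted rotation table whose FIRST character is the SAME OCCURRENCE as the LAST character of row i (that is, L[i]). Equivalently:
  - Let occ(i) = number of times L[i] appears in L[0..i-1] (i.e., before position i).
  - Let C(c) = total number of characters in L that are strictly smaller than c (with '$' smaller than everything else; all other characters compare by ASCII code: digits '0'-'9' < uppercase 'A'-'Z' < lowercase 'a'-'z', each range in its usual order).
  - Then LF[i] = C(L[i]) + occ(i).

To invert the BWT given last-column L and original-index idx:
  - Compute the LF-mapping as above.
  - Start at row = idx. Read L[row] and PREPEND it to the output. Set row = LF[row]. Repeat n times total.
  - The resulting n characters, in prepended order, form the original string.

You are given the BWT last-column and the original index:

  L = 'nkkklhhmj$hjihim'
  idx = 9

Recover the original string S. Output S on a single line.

LF mapping: 15 9 10 11 12 1 2 13 7 0 3 8 5 4 6 14
Walk LF starting at row 9, prepending L[row]:
  step 1: row=9, L[9]='$', prepend. Next row=LF[9]=0
  step 2: row=0, L[0]='n', prepend. Next row=LF[0]=15
  step 3: row=15, L[15]='m', prepend. Next row=LF[15]=14
  step 4: row=14, L[14]='i', prepend. Next row=LF[14]=6
  step 5: row=6, L[6]='h', prepend. Next row=LF[6]=2
  step 6: row=2, L[2]='k', prepend. Next row=LF[2]=10
  step 7: row=10, L[10]='h', prepend. Next row=LF[10]=3
  step 8: row=3, L[3]='k', prepend. Next row=LF[3]=11
  step 9: row=11, L[11]='j', prepend. Next row=LF[11]=8
  step 10: row=8, L[8]='j', prepend. Next row=LF[8]=7
  step 11: row=7, L[7]='m', prepend. Next row=LF[7]=13
  step 12: row=13, L[13]='h', prepend. Next row=LF[13]=4
  step 13: row=4, L[4]='l', prepend. Next row=LF[4]=12
  step 14: row=12, L[12]='i', prepend. Next row=LF[12]=5
  step 15: row=5, L[5]='h', prepend. Next row=LF[5]=1
  step 16: row=1, L[1]='k', prepend. Next row=LF[1]=9
Reversed output: khilhmjjkhkhimn$

Answer: khilhmjjkhkhimn$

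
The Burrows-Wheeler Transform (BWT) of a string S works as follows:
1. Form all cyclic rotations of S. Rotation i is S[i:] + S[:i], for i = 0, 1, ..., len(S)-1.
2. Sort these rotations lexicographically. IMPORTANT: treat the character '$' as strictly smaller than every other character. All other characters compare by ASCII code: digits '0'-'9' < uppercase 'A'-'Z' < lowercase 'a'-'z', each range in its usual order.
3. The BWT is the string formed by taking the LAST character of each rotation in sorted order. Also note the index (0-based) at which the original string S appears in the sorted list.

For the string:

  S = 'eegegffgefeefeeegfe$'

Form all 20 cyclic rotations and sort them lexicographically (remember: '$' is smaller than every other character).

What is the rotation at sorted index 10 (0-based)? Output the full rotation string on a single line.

Answer: egffgefeefeeegfe$eeg

Derivation:
All 20 rotations (rotation i = S[i:]+S[:i]):
  rot[0] = eegegffgefeefeeegfe$
  rot[1] = egegffgefeefeeegfe$e
  rot[2] = gegffgefeefeeegfe$ee
  rot[3] = egffgefeefeeegfe$eeg
  rot[4] = gffgefeefeeegfe$eege
  rot[5] = ffgefeefeeegfe$eegeg
  rot[6] = fgefeefeeegfe$eegegf
  rot[7] = gefeefeeegfe$eegegff
  rot[8] = efeefeeegfe$eegegffg
  rot[9] = feefeeegfe$eegegffge
  rot[10] = eefeeegfe$eegegffgef
  rot[11] = efeeegfe$eegegffgefe
  rot[12] = feeegfe$eegegffgefee
  rot[13] = eeegfe$eegegffgefeef
  rot[14] = eegfe$eegegffgefeefe
  rot[15] = egfe$eegegffgefeefee
  rot[16] = gfe$eegegffgefeefeee
  rot[17] = fe$eegegffgefeefeeeg
  rot[18] = e$eegegffgefeefeeegf
  rot[19] = $eegegffgefeefeeegfe
Sorted (with $ < everything):
  sorted[0] = $eegegffgefeefeeegfe
  sorted[1] = e$eegegffgefeefeeegf
  sorted[2] = eeegfe$eegegffgefeef
  sorted[3] = eefeeegfe$eegegffgef
  sorted[4] = eegegffgefeefeeegfe$
  sorted[5] = eegfe$eegegffgefeefe
  sorted[6] = efeeegfe$eegegffgefe
  sorted[7] = efeefeeegfe$eegegffg
  sorted[8] = egegffgefeefeeegfe$e
  sorted[9] = egfe$eegegffgefeefee
  sorted[10] = egffgefeefeeegfe$eeg
  sorted[11] = fe$eegegffgefeefeeeg
  sorted[12] = feeegfe$eegegffgefee
  sorted[13] = feefeeegfe$eegegffge
  sorted[14] = ffgefeefeeegfe$eegeg
  sorted[15] = fgefeefeeegfe$eegegf
  sorted[16] = gefeefeeegfe$eegegff
  sorted[17] = gegffgefeefeeegfe$ee
  sorted[18] = gfe$eegegffgefeefeee
  sorted[19] = gffgefeefeeegfe$eege
sorted[10] = egffgefeefeeegfe$eeg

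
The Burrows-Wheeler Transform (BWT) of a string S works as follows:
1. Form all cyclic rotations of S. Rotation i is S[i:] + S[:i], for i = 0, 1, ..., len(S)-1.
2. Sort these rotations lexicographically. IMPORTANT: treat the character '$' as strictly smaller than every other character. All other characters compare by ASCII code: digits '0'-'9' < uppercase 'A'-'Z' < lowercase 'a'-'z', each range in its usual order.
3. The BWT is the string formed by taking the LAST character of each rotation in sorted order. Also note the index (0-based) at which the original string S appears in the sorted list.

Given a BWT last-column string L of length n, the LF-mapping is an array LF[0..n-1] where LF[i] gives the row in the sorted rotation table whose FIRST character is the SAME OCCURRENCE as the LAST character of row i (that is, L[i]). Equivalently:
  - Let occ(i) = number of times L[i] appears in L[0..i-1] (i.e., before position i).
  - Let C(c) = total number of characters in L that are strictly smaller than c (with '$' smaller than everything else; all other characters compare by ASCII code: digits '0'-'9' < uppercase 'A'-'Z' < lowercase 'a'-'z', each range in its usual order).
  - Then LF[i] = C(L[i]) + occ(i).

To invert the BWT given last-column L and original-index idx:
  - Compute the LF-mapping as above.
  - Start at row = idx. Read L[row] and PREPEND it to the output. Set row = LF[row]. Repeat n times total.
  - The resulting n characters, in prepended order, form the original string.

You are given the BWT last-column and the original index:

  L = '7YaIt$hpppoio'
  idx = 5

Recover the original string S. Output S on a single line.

LF mapping: 1 3 4 2 12 0 5 9 10 11 7 6 8
Walk LF starting at row 5, prepending L[row]:
  step 1: row=5, L[5]='$', prepend. Next row=LF[5]=0
  step 2: row=0, L[0]='7', prepend. Next row=LF[0]=1
  step 3: row=1, L[1]='Y', prepend. Next row=LF[1]=3
  step 4: row=3, L[3]='I', prepend. Next row=LF[3]=2
  step 5: row=2, L[2]='a', prepend. Next row=LF[2]=4
  step 6: row=4, L[4]='t', prepend. Next row=LF[4]=12
  step 7: row=12, L[12]='o', prepend. Next row=LF[12]=8
  step 8: row=8, L[8]='p', prepend. Next row=LF[8]=10
  step 9: row=10, L[10]='o', prepend. Next row=LF[10]=7
  step 10: row=7, L[7]='p', prepend. Next row=LF[7]=9
  step 11: row=9, L[9]='p', prepend. Next row=LF[9]=11
  step 12: row=11, L[11]='i', prepend. Next row=LF[11]=6
  step 13: row=6, L[6]='h', prepend. Next row=LF[6]=5
Reversed output: hippopotaIY7$

Answer: hippopotaIY7$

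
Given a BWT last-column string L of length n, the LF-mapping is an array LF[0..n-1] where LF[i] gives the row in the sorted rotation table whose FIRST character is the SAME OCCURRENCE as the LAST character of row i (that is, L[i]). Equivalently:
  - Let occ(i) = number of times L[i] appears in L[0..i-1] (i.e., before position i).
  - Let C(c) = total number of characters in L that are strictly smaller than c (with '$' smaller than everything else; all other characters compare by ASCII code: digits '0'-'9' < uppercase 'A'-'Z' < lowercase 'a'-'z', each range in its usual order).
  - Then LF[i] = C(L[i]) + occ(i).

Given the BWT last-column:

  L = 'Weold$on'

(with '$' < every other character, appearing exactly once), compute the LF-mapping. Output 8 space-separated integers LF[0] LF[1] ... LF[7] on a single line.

Answer: 1 3 6 4 2 0 7 5

Derivation:
Char counts: '$':1, 'W':1, 'd':1, 'e':1, 'l':1, 'n':1, 'o':2
C (first-col start): C('$')=0, C('W')=1, C('d')=2, C('e')=3, C('l')=4, C('n')=5, C('o')=6
L[0]='W': occ=0, LF[0]=C('W')+0=1+0=1
L[1]='e': occ=0, LF[1]=C('e')+0=3+0=3
L[2]='o': occ=0, LF[2]=C('o')+0=6+0=6
L[3]='l': occ=0, LF[3]=C('l')+0=4+0=4
L[4]='d': occ=0, LF[4]=C('d')+0=2+0=2
L[5]='$': occ=0, LF[5]=C('$')+0=0+0=0
L[6]='o': occ=1, LF[6]=C('o')+1=6+1=7
L[7]='n': occ=0, LF[7]=C('n')+0=5+0=5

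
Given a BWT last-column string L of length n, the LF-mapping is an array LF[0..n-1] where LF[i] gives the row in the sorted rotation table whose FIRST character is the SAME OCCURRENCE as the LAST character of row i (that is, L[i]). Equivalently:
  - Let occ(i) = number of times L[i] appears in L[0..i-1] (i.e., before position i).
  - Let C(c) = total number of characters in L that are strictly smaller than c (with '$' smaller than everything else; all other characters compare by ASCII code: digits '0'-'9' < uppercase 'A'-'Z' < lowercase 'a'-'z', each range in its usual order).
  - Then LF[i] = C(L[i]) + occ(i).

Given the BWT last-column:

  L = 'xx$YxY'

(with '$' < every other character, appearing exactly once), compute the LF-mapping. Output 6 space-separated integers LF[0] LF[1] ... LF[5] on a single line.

Char counts: '$':1, 'Y':2, 'x':3
C (first-col start): C('$')=0, C('Y')=1, C('x')=3
L[0]='x': occ=0, LF[0]=C('x')+0=3+0=3
L[1]='x': occ=1, LF[1]=C('x')+1=3+1=4
L[2]='$': occ=0, LF[2]=C('$')+0=0+0=0
L[3]='Y': occ=0, LF[3]=C('Y')+0=1+0=1
L[4]='x': occ=2, LF[4]=C('x')+2=3+2=5
L[5]='Y': occ=1, LF[5]=C('Y')+1=1+1=2

Answer: 3 4 0 1 5 2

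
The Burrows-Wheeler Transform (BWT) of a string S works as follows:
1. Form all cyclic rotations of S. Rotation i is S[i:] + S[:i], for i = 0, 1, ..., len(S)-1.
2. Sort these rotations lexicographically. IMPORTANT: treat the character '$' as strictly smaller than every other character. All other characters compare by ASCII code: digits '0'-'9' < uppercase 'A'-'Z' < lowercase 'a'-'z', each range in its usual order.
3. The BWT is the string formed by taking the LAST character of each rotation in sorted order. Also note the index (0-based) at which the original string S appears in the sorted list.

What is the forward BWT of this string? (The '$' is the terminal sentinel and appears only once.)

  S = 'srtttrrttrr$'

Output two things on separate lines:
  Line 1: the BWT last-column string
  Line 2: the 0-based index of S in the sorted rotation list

Answer: rrttrs$ttrtr
6

Derivation:
All 12 rotations (rotation i = S[i:]+S[:i]):
  rot[0] = srtttrrttrr$
  rot[1] = rtttrrttrr$s
  rot[2] = tttrrttrr$sr
  rot[3] = ttrrttrr$srt
  rot[4] = trrttrr$srtt
  rot[5] = rrttrr$srttt
  rot[6] = rttrr$srtttr
  rot[7] = ttrr$srtttrr
  rot[8] = trr$srtttrrt
  rot[9] = rr$srtttrrtt
  rot[10] = r$srtttrrttr
  rot[11] = $srtttrrttrr
Sorted (with $ < everything):
  sorted[0] = $srtttrrttrr  (last char: 'r')
  sorted[1] = r$srtttrrttr  (last char: 'r')
  sorted[2] = rr$srtttrrtt  (last char: 't')
  sorted[3] = rrttrr$srttt  (last char: 't')
  sorted[4] = rttrr$srtttr  (last char: 'r')
  sorted[5] = rtttrrttrr$s  (last char: 's')
  sorted[6] = srtttrrttrr$  (last char: '$')
  sorted[7] = trr$srtttrrt  (last char: 't')
  sorted[8] = trrttrr$srtt  (last char: 't')
  sorted[9] = ttrr$srtttrr  (last char: 'r')
  sorted[10] = ttrrttrr$srt  (last char: 't')
  sorted[11] = tttrrttrr$sr  (last char: 'r')
Last column: rrttrs$ttrtr
Original string S is at sorted index 6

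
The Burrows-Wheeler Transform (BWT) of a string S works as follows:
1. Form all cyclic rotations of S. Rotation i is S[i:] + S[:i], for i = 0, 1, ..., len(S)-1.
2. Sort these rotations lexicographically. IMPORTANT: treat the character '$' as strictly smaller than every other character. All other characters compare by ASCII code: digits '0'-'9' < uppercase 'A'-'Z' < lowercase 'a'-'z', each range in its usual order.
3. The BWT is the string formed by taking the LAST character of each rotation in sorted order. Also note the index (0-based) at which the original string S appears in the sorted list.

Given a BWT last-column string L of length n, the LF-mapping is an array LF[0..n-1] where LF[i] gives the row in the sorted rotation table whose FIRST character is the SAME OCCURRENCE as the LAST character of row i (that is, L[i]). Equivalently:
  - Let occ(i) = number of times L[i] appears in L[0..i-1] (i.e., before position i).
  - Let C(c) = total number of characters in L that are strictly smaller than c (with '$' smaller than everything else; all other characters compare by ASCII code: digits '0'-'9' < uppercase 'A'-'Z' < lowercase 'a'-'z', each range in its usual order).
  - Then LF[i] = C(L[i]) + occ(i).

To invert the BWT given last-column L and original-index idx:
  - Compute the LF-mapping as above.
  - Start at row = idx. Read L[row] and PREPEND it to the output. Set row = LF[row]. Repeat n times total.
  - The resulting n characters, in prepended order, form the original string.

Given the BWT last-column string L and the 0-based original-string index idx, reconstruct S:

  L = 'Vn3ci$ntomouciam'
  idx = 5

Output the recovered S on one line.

LF mapping: 2 10 1 4 6 0 11 14 12 8 13 15 5 7 3 9
Walk LF starting at row 5, prepending L[row]:
  step 1: row=5, L[5]='$', prepend. Next row=LF[5]=0
  step 2: row=0, L[0]='V', prepend. Next row=LF[0]=2
  step 3: row=2, L[2]='3', prepend. Next row=LF[2]=1
  step 4: row=1, L[1]='n', prepend. Next row=LF[1]=10
  step 5: row=10, L[10]='o', prepend. Next row=LF[10]=13
  step 6: row=13, L[13]='i', prepend. Next row=LF[13]=7
  step 7: row=7, L[7]='t', prepend. Next row=LF[7]=14
  step 8: row=14, L[14]='a', prepend. Next row=LF[14]=3
  step 9: row=3, L[3]='c', prepend. Next row=LF[3]=4
  step 10: row=4, L[4]='i', prepend. Next row=LF[4]=6
  step 11: row=6, L[6]='n', prepend. Next row=LF[6]=11
  step 12: row=11, L[11]='u', prepend. Next row=LF[11]=15
  step 13: row=15, L[15]='m', prepend. Next row=LF[15]=9
  step 14: row=9, L[9]='m', prepend. Next row=LF[9]=8
  step 15: row=8, L[8]='o', prepend. Next row=LF[8]=12
  step 16: row=12, L[12]='c', prepend. Next row=LF[12]=5
Reversed output: communication3V$

Answer: communication3V$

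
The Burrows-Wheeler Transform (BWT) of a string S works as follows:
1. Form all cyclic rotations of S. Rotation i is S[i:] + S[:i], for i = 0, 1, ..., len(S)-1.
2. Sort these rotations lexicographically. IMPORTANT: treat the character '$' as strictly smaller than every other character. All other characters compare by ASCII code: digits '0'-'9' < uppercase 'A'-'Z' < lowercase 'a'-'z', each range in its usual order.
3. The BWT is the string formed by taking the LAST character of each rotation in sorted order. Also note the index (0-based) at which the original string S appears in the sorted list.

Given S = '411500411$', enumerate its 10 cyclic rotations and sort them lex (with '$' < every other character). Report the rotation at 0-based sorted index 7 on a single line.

All 10 rotations (rotation i = S[i:]+S[:i]):
  rot[0] = 411500411$
  rot[1] = 11500411$4
  rot[2] = 1500411$41
  rot[3] = 500411$411
  rot[4] = 00411$4115
  rot[5] = 0411$41150
  rot[6] = 411$411500
  rot[7] = 11$4115004
  rot[8] = 1$41150041
  rot[9] = $411500411
Sorted (with $ < everything):
  sorted[0] = $411500411
  sorted[1] = 00411$4115
  sorted[2] = 0411$41150
  sorted[3] = 1$41150041
  sorted[4] = 11$4115004
  sorted[5] = 11500411$4
  sorted[6] = 1500411$41
  sorted[7] = 411$411500
  sorted[8] = 411500411$
  sorted[9] = 500411$411
sorted[7] = 411$411500

Answer: 411$411500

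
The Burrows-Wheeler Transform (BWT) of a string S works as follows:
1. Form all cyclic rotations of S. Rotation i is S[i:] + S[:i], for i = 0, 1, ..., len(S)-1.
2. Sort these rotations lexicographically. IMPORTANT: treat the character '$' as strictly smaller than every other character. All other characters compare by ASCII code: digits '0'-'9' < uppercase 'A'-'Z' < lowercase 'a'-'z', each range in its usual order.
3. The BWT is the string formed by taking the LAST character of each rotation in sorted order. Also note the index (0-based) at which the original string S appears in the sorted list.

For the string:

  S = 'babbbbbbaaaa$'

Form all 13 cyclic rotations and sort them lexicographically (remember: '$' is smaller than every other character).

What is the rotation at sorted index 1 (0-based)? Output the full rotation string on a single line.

Answer: a$babbbbbbaaa

Derivation:
All 13 rotations (rotation i = S[i:]+S[:i]):
  rot[0] = babbbbbbaaaa$
  rot[1] = abbbbbbaaaa$b
  rot[2] = bbbbbbaaaa$ba
  rot[3] = bbbbbaaaa$bab
  rot[4] = bbbbaaaa$babb
  rot[5] = bbbaaaa$babbb
  rot[6] = bbaaaa$babbbb
  rot[7] = baaaa$babbbbb
  rot[8] = aaaa$babbbbbb
  rot[9] = aaa$babbbbbba
  rot[10] = aa$babbbbbbaa
  rot[11] = a$babbbbbbaaa
  rot[12] = $babbbbbbaaaa
Sorted (with $ < everything):
  sorted[0] = $babbbbbbaaaa
  sorted[1] = a$babbbbbbaaa
  sorted[2] = aa$babbbbbbaa
  sorted[3] = aaa$babbbbbba
  sorted[4] = aaaa$babbbbbb
  sorted[5] = abbbbbbaaaa$b
  sorted[6] = baaaa$babbbbb
  sorted[7] = babbbbbbaaaa$
  sorted[8] = bbaaaa$babbbb
  sorted[9] = bbbaaaa$babbb
  sorted[10] = bbbbaaaa$babb
  sorted[11] = bbbbbaaaa$bab
  sorted[12] = bbbbbbaaaa$ba
sorted[1] = a$babbbbbbaaa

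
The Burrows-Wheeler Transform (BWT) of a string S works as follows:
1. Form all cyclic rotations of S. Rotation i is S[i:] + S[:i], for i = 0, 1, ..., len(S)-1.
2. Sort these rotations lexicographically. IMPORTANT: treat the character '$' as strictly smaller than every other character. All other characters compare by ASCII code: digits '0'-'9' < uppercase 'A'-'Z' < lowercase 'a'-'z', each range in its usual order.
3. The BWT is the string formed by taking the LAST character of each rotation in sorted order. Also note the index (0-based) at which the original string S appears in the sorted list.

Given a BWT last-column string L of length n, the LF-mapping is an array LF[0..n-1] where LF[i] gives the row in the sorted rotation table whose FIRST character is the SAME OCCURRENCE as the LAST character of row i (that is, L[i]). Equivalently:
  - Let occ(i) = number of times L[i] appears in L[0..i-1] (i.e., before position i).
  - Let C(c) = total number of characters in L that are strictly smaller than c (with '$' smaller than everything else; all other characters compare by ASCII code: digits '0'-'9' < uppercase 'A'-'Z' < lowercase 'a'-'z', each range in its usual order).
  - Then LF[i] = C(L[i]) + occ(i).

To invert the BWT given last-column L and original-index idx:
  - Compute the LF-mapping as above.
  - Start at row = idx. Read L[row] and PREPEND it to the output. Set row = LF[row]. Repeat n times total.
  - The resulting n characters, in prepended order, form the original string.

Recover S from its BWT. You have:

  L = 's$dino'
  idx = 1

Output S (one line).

Answer: dinos$

Derivation:
LF mapping: 5 0 1 2 3 4
Walk LF starting at row 1, prepending L[row]:
  step 1: row=1, L[1]='$', prepend. Next row=LF[1]=0
  step 2: row=0, L[0]='s', prepend. Next row=LF[0]=5
  step 3: row=5, L[5]='o', prepend. Next row=LF[5]=4
  step 4: row=4, L[4]='n', prepend. Next row=LF[4]=3
  step 5: row=3, L[3]='i', prepend. Next row=LF[3]=2
  step 6: row=2, L[2]='d', prepend. Next row=LF[2]=1
Reversed output: dinos$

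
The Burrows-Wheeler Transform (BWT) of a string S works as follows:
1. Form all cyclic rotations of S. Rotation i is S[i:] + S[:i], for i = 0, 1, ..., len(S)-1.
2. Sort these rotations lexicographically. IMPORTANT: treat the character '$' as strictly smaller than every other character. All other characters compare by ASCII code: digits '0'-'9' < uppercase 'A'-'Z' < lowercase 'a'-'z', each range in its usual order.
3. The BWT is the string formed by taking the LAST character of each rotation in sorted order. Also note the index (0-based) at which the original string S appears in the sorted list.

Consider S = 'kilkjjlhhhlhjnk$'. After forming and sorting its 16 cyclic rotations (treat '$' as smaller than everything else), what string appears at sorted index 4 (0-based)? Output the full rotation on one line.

Answer: hlhjnk$kilkjjlhh

Derivation:
All 16 rotations (rotation i = S[i:]+S[:i]):
  rot[0] = kilkjjlhhhlhjnk$
  rot[1] = ilkjjlhhhlhjnk$k
  rot[2] = lkjjlhhhlhjnk$ki
  rot[3] = kjjlhhhlhjnk$kil
  rot[4] = jjlhhhlhjnk$kilk
  rot[5] = jlhhhlhjnk$kilkj
  rot[6] = lhhhlhjnk$kilkjj
  rot[7] = hhhlhjnk$kilkjjl
  rot[8] = hhlhjnk$kilkjjlh
  rot[9] = hlhjnk$kilkjjlhh
  rot[10] = lhjnk$kilkjjlhhh
  rot[11] = hjnk$kilkjjlhhhl
  rot[12] = jnk$kilkjjlhhhlh
  rot[13] = nk$kilkjjlhhhlhj
  rot[14] = k$kilkjjlhhhlhjn
  rot[15] = $kilkjjlhhhlhjnk
Sorted (with $ < everything):
  sorted[0] = $kilkjjlhhhlhjnk
  sorted[1] = hhhlhjnk$kilkjjl
  sorted[2] = hhlhjnk$kilkjjlh
  sorted[3] = hjnk$kilkjjlhhhl
  sorted[4] = hlhjnk$kilkjjlhh
  sorted[5] = ilkjjlhhhlhjnk$k
  sorted[6] = jjlhhhlhjnk$kilk
  sorted[7] = jlhhhlhjnk$kilkj
  sorted[8] = jnk$kilkjjlhhhlh
  sorted[9] = k$kilkjjlhhhlhjn
  sorted[10] = kilkjjlhhhlhjnk$
  sorted[11] = kjjlhhhlhjnk$kil
  sorted[12] = lhhhlhjnk$kilkjj
  sorted[13] = lhjnk$kilkjjlhhh
  sorted[14] = lkjjlhhhlhjnk$ki
  sorted[15] = nk$kilkjjlhhhlhj
sorted[4] = hlhjnk$kilkjjlhh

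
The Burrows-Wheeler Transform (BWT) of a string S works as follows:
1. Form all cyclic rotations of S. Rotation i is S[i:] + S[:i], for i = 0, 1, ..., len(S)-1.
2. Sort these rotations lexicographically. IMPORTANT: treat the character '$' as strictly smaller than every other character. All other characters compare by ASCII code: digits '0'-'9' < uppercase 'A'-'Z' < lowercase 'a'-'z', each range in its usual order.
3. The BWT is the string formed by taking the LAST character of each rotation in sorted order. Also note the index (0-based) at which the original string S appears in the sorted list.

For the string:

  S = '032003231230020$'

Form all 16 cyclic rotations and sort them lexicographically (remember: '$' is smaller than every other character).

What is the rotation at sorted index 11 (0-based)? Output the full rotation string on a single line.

Answer: 231230020$032003

Derivation:
All 16 rotations (rotation i = S[i:]+S[:i]):
  rot[0] = 032003231230020$
  rot[1] = 32003231230020$0
  rot[2] = 2003231230020$03
  rot[3] = 003231230020$032
  rot[4] = 03231230020$0320
  rot[5] = 3231230020$03200
  rot[6] = 231230020$032003
  rot[7] = 31230020$0320032
  rot[8] = 1230020$03200323
  rot[9] = 230020$032003231
  rot[10] = 30020$0320032312
  rot[11] = 0020$03200323123
  rot[12] = 020$032003231230
  rot[13] = 20$0320032312300
  rot[14] = 0$03200323123002
  rot[15] = $032003231230020
Sorted (with $ < everything):
  sorted[0] = $032003231230020
  sorted[1] = 0$03200323123002
  sorted[2] = 0020$03200323123
  sorted[3] = 003231230020$032
  sorted[4] = 020$032003231230
  sorted[5] = 032003231230020$
  sorted[6] = 03231230020$0320
  sorted[7] = 1230020$03200323
  sorted[8] = 20$0320032312300
  sorted[9] = 2003231230020$03
  sorted[10] = 230020$032003231
  sorted[11] = 231230020$032003
  sorted[12] = 30020$0320032312
  sorted[13] = 31230020$0320032
  sorted[14] = 32003231230020$0
  sorted[15] = 3231230020$03200
sorted[11] = 231230020$032003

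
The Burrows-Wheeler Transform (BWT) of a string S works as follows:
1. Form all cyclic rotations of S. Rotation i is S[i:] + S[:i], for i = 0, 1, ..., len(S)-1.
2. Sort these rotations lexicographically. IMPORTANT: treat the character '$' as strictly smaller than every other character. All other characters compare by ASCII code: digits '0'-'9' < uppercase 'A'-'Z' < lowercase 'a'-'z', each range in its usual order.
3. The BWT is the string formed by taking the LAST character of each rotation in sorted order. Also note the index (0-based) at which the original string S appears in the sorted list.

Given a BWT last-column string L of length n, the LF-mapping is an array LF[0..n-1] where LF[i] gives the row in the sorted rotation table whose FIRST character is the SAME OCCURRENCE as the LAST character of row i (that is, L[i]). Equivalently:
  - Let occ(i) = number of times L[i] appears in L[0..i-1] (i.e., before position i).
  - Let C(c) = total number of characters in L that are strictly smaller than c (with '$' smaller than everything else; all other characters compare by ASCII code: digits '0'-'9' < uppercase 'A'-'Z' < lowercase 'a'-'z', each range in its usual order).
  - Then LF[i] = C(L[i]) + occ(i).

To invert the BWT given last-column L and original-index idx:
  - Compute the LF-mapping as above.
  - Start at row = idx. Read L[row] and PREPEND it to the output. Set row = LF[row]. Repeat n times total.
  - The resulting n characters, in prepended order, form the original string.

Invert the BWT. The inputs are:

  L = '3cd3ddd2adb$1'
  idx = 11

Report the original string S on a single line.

LF mapping: 3 7 8 4 9 10 11 2 5 12 6 0 1
Walk LF starting at row 11, prepending L[row]:
  step 1: row=11, L[11]='$', prepend. Next row=LF[11]=0
  step 2: row=0, L[0]='3', prepend. Next row=LF[0]=3
  step 3: row=3, L[3]='3', prepend. Next row=LF[3]=4
  step 4: row=4, L[4]='d', prepend. Next row=LF[4]=9
  step 5: row=9, L[9]='d', prepend. Next row=LF[9]=12
  step 6: row=12, L[12]='1', prepend. Next row=LF[12]=1
  step 7: row=1, L[1]='c', prepend. Next row=LF[1]=7
  step 8: row=7, L[7]='2', prepend. Next row=LF[7]=2
  step 9: row=2, L[2]='d', prepend. Next row=LF[2]=8
  step 10: row=8, L[8]='a', prepend. Next row=LF[8]=5
  step 11: row=5, L[5]='d', prepend. Next row=LF[5]=10
  step 12: row=10, L[10]='b', prepend. Next row=LF[10]=6
  step 13: row=6, L[6]='d', prepend. Next row=LF[6]=11
Reversed output: dbdad2c1dd33$

Answer: dbdad2c1dd33$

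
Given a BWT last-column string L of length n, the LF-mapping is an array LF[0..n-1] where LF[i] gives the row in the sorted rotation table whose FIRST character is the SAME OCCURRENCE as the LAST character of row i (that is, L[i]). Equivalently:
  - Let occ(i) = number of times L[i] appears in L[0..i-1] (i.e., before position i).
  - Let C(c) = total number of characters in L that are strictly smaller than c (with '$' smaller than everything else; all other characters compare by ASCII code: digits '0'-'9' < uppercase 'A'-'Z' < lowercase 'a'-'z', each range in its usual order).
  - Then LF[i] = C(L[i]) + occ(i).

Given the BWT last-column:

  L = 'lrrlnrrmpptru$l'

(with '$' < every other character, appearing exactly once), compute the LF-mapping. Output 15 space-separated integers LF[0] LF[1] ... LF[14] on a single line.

Answer: 1 8 9 2 5 10 11 4 6 7 13 12 14 0 3

Derivation:
Char counts: '$':1, 'l':3, 'm':1, 'n':1, 'p':2, 'r':5, 't':1, 'u':1
C (first-col start): C('$')=0, C('l')=1, C('m')=4, C('n')=5, C('p')=6, C('r')=8, C('t')=13, C('u')=14
L[0]='l': occ=0, LF[0]=C('l')+0=1+0=1
L[1]='r': occ=0, LF[1]=C('r')+0=8+0=8
L[2]='r': occ=1, LF[2]=C('r')+1=8+1=9
L[3]='l': occ=1, LF[3]=C('l')+1=1+1=2
L[4]='n': occ=0, LF[4]=C('n')+0=5+0=5
L[5]='r': occ=2, LF[5]=C('r')+2=8+2=10
L[6]='r': occ=3, LF[6]=C('r')+3=8+3=11
L[7]='m': occ=0, LF[7]=C('m')+0=4+0=4
L[8]='p': occ=0, LF[8]=C('p')+0=6+0=6
L[9]='p': occ=1, LF[9]=C('p')+1=6+1=7
L[10]='t': occ=0, LF[10]=C('t')+0=13+0=13
L[11]='r': occ=4, LF[11]=C('r')+4=8+4=12
L[12]='u': occ=0, LF[12]=C('u')+0=14+0=14
L[13]='$': occ=0, LF[13]=C('$')+0=0+0=0
L[14]='l': occ=2, LF[14]=C('l')+2=1+2=3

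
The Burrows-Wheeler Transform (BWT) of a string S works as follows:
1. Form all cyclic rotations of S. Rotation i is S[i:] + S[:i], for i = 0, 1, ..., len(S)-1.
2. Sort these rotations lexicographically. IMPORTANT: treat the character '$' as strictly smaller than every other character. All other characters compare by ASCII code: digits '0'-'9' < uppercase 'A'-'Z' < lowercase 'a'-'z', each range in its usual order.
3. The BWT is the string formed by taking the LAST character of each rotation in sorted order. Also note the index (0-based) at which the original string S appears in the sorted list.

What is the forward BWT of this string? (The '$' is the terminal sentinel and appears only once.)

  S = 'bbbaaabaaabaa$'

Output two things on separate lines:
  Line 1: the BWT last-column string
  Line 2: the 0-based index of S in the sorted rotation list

All 14 rotations (rotation i = S[i:]+S[:i]):
  rot[0] = bbbaaabaaabaa$
  rot[1] = bbaaabaaabaa$b
  rot[2] = baaabaaabaa$bb
  rot[3] = aaabaaabaa$bbb
  rot[4] = aabaaabaa$bbba
  rot[5] = abaaabaa$bbbaa
  rot[6] = baaabaa$bbbaaa
  rot[7] = aaabaa$bbbaaab
  rot[8] = aabaa$bbbaaaba
  rot[9] = abaa$bbbaaabaa
  rot[10] = baa$bbbaaabaaa
  rot[11] = aa$bbbaaabaaab
  rot[12] = a$bbbaaabaaaba
  rot[13] = $bbbaaabaaabaa
Sorted (with $ < everything):
  sorted[0] = $bbbaaabaaabaa  (last char: 'a')
  sorted[1] = a$bbbaaabaaaba  (last char: 'a')
  sorted[2] = aa$bbbaaabaaab  (last char: 'b')
  sorted[3] = aaabaa$bbbaaab  (last char: 'b')
  sorted[4] = aaabaaabaa$bbb  (last char: 'b')
  sorted[5] = aabaa$bbbaaaba  (last char: 'a')
  sorted[6] = aabaaabaa$bbba  (last char: 'a')
  sorted[7] = abaa$bbbaaabaa  (last char: 'a')
  sorted[8] = abaaabaa$bbbaa  (last char: 'a')
  sorted[9] = baa$bbbaaabaaa  (last char: 'a')
  sorted[10] = baaabaa$bbbaaa  (last char: 'a')
  sorted[11] = baaabaaabaa$bb  (last char: 'b')
  sorted[12] = bbaaabaaabaa$b  (last char: 'b')
  sorted[13] = bbbaaabaaabaa$  (last char: '$')
Last column: aabbbaaaaaabb$
Original string S is at sorted index 13

Answer: aabbbaaaaaabb$
13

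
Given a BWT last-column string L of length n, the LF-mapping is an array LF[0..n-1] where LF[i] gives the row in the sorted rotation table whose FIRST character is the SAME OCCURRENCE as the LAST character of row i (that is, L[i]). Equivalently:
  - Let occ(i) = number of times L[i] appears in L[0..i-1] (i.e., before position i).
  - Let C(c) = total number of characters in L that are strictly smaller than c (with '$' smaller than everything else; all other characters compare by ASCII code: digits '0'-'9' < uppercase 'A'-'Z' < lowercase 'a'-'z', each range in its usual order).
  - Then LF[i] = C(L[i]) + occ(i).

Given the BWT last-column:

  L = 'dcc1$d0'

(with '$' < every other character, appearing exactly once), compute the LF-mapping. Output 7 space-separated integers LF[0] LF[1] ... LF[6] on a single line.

Char counts: '$':1, '0':1, '1':1, 'c':2, 'd':2
C (first-col start): C('$')=0, C('0')=1, C('1')=2, C('c')=3, C('d')=5
L[0]='d': occ=0, LF[0]=C('d')+0=5+0=5
L[1]='c': occ=0, LF[1]=C('c')+0=3+0=3
L[2]='c': occ=1, LF[2]=C('c')+1=3+1=4
L[3]='1': occ=0, LF[3]=C('1')+0=2+0=2
L[4]='$': occ=0, LF[4]=C('$')+0=0+0=0
L[5]='d': occ=1, LF[5]=C('d')+1=5+1=6
L[6]='0': occ=0, LF[6]=C('0')+0=1+0=1

Answer: 5 3 4 2 0 6 1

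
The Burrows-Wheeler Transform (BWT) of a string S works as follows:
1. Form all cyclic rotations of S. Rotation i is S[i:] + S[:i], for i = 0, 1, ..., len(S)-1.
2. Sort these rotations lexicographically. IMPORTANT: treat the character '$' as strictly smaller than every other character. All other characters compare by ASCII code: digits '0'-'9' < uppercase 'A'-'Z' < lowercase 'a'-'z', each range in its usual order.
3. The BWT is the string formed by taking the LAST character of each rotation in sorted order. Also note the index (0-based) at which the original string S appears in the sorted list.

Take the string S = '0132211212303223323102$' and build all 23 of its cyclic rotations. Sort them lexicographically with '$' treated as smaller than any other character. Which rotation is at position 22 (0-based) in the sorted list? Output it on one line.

All 23 rotations (rotation i = S[i:]+S[:i]):
  rot[0] = 0132211212303223323102$
  rot[1] = 132211212303223323102$0
  rot[2] = 32211212303223323102$01
  rot[3] = 2211212303223323102$013
  rot[4] = 211212303223323102$0132
  rot[5] = 11212303223323102$01322
  rot[6] = 1212303223323102$013221
  rot[7] = 212303223323102$0132211
  rot[8] = 12303223323102$01322112
  rot[9] = 2303223323102$013221121
  rot[10] = 303223323102$0132211212
  rot[11] = 03223323102$01322112123
  rot[12] = 3223323102$013221121230
  rot[13] = 223323102$0132211212303
  rot[14] = 23323102$01322112123032
  rot[15] = 3323102$013221121230322
  rot[16] = 323102$0132211212303223
  rot[17] = 23102$01322112123032233
  rot[18] = 3102$013221121230322332
  rot[19] = 102$0132211212303223323
  rot[20] = 02$01322112123032233231
  rot[21] = 2$013221121230322332310
  rot[22] = $0132211212303223323102
Sorted (with $ < everything):
  sorted[0] = $0132211212303223323102
  sorted[1] = 0132211212303223323102$
  sorted[2] = 02$01322112123032233231
  sorted[3] = 03223323102$01322112123
  sorted[4] = 102$0132211212303223323
  sorted[5] = 11212303223323102$01322
  sorted[6] = 1212303223323102$013221
  sorted[7] = 12303223323102$01322112
  sorted[8] = 132211212303223323102$0
  sorted[9] = 2$013221121230322332310
  sorted[10] = 211212303223323102$0132
  sorted[11] = 212303223323102$0132211
  sorted[12] = 2211212303223323102$013
  sorted[13] = 223323102$0132211212303
  sorted[14] = 2303223323102$013221121
  sorted[15] = 23102$01322112123032233
  sorted[16] = 23323102$01322112123032
  sorted[17] = 303223323102$0132211212
  sorted[18] = 3102$013221121230322332
  sorted[19] = 32211212303223323102$01
  sorted[20] = 3223323102$013221121230
  sorted[21] = 323102$0132211212303223
  sorted[22] = 3323102$013221121230322
sorted[22] = 3323102$013221121230322

Answer: 3323102$013221121230322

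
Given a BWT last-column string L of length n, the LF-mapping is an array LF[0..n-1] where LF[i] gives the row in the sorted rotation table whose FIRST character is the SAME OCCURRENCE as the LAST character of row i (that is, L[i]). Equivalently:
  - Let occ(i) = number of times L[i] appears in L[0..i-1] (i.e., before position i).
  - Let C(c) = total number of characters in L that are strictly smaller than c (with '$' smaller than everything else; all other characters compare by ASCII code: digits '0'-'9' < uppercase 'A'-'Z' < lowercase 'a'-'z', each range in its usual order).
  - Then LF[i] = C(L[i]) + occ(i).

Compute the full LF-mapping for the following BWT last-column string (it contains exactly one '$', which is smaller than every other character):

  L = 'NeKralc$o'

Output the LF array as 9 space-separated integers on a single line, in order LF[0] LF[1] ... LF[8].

Answer: 2 5 1 8 3 6 4 0 7

Derivation:
Char counts: '$':1, 'K':1, 'N':1, 'a':1, 'c':1, 'e':1, 'l':1, 'o':1, 'r':1
C (first-col start): C('$')=0, C('K')=1, C('N')=2, C('a')=3, C('c')=4, C('e')=5, C('l')=6, C('o')=7, C('r')=8
L[0]='N': occ=0, LF[0]=C('N')+0=2+0=2
L[1]='e': occ=0, LF[1]=C('e')+0=5+0=5
L[2]='K': occ=0, LF[2]=C('K')+0=1+0=1
L[3]='r': occ=0, LF[3]=C('r')+0=8+0=8
L[4]='a': occ=0, LF[4]=C('a')+0=3+0=3
L[5]='l': occ=0, LF[5]=C('l')+0=6+0=6
L[6]='c': occ=0, LF[6]=C('c')+0=4+0=4
L[7]='$': occ=0, LF[7]=C('$')+0=0+0=0
L[8]='o': occ=0, LF[8]=C('o')+0=7+0=7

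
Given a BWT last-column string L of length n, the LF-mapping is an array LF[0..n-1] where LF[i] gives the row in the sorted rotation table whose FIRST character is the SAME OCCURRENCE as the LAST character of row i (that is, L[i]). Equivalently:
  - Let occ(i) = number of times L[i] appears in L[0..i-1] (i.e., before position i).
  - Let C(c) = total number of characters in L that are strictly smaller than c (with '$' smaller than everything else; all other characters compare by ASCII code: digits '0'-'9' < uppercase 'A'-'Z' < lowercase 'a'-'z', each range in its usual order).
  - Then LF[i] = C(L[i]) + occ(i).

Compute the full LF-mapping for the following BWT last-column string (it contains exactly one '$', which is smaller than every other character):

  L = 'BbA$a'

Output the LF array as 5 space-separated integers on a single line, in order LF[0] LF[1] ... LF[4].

Char counts: '$':1, 'A':1, 'B':1, 'a':1, 'b':1
C (first-col start): C('$')=0, C('A')=1, C('B')=2, C('a')=3, C('b')=4
L[0]='B': occ=0, LF[0]=C('B')+0=2+0=2
L[1]='b': occ=0, LF[1]=C('b')+0=4+0=4
L[2]='A': occ=0, LF[2]=C('A')+0=1+0=1
L[3]='$': occ=0, LF[3]=C('$')+0=0+0=0
L[4]='a': occ=0, LF[4]=C('a')+0=3+0=3

Answer: 2 4 1 0 3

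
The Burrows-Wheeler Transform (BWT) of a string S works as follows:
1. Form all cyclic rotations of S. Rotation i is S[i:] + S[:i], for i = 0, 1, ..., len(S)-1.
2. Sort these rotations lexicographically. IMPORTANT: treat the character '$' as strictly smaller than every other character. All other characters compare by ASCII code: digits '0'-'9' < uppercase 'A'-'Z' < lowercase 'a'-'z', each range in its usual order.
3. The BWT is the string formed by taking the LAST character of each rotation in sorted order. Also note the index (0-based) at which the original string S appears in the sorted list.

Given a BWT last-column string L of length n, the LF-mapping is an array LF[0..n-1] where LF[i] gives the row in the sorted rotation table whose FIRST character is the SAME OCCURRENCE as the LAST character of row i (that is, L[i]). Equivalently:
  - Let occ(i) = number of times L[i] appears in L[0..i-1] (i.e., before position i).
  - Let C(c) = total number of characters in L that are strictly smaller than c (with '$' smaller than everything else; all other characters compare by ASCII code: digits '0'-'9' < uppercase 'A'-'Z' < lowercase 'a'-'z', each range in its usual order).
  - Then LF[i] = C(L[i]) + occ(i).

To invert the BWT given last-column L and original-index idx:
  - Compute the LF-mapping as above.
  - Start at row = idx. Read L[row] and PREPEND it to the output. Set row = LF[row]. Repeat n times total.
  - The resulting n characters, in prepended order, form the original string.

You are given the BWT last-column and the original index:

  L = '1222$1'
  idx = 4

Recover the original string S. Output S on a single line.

LF mapping: 1 3 4 5 0 2
Walk LF starting at row 4, prepending L[row]:
  step 1: row=4, L[4]='$', prepend. Next row=LF[4]=0
  step 2: row=0, L[0]='1', prepend. Next row=LF[0]=1
  step 3: row=1, L[1]='2', prepend. Next row=LF[1]=3
  step 4: row=3, L[3]='2', prepend. Next row=LF[3]=5
  step 5: row=5, L[5]='1', prepend. Next row=LF[5]=2
  step 6: row=2, L[2]='2', prepend. Next row=LF[2]=4
Reversed output: 21221$

Answer: 21221$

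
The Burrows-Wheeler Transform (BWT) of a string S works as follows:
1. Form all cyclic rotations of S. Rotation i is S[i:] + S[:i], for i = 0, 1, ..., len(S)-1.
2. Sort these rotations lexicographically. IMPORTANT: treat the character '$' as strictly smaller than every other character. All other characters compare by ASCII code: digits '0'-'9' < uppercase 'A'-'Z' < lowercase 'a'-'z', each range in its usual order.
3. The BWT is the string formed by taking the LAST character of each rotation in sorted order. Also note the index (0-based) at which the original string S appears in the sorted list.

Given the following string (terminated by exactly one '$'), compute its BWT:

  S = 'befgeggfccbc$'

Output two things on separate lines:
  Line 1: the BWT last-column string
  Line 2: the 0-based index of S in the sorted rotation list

All 13 rotations (rotation i = S[i:]+S[:i]):
  rot[0] = befgeggfccbc$
  rot[1] = efgeggfccbc$b
  rot[2] = fgeggfccbc$be
  rot[3] = geggfccbc$bef
  rot[4] = eggfccbc$befg
  rot[5] = ggfccbc$befge
  rot[6] = gfccbc$befgeg
  rot[7] = fccbc$befgegg
  rot[8] = ccbc$befgeggf
  rot[9] = cbc$befgeggfc
  rot[10] = bc$befgeggfcc
  rot[11] = c$befgeggfccb
  rot[12] = $befgeggfccbc
Sorted (with $ < everything):
  sorted[0] = $befgeggfccbc  (last char: 'c')
  sorted[1] = bc$befgeggfcc  (last char: 'c')
  sorted[2] = befgeggfccbc$  (last char: '$')
  sorted[3] = c$befgeggfccb  (last char: 'b')
  sorted[4] = cbc$befgeggfc  (last char: 'c')
  sorted[5] = ccbc$befgeggf  (last char: 'f')
  sorted[6] = efgeggfccbc$b  (last char: 'b')
  sorted[7] = eggfccbc$befg  (last char: 'g')
  sorted[8] = fccbc$befgegg  (last char: 'g')
  sorted[9] = fgeggfccbc$be  (last char: 'e')
  sorted[10] = geggfccbc$bef  (last char: 'f')
  sorted[11] = gfccbc$befgeg  (last char: 'g')
  sorted[12] = ggfccbc$befge  (last char: 'e')
Last column: cc$bcfbggefge
Original string S is at sorted index 2

Answer: cc$bcfbggefge
2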